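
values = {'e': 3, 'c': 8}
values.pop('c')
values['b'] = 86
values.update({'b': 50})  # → {'e': 3, 'b': 50}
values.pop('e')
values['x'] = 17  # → {'b': 50, 'x': 17}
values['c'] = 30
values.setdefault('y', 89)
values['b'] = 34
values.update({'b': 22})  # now {'b': 22, 'x': 17, 'c': 30, 'y': 89}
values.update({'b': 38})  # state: {'b': 38, 'x': 17, 'c': 30, 'y': 89}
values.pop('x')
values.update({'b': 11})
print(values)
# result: {'b': 11, 'c': 30, 'y': 89}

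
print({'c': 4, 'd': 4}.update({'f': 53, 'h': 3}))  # None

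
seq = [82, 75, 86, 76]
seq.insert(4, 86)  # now [82, 75, 86, 76, 86]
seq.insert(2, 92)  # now [82, 75, 92, 86, 76, 86]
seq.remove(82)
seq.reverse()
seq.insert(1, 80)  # [86, 80, 76, 86, 92, 75]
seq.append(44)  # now [86, 80, 76, 86, 92, 75, 44]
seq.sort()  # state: [44, 75, 76, 80, 86, 86, 92]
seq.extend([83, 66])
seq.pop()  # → 66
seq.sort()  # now [44, 75, 76, 80, 83, 86, 86, 92]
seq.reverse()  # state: [92, 86, 86, 83, 80, 76, 75, 44]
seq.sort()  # [44, 75, 76, 80, 83, 86, 86, 92]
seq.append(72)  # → [44, 75, 76, 80, 83, 86, 86, 92, 72]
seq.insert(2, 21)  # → [44, 75, 21, 76, 80, 83, 86, 86, 92, 72]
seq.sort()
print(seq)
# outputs [21, 44, 72, 75, 76, 80, 83, 86, 86, 92]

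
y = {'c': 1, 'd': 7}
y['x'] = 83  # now {'c': 1, 'd': 7, 'x': 83}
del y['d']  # {'c': 1, 'x': 83}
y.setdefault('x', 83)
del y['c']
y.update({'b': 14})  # {'x': 83, 'b': 14}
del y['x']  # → {'b': 14}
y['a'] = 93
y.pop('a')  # 93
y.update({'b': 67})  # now {'b': 67}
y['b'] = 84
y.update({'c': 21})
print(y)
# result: {'b': 84, 'c': 21}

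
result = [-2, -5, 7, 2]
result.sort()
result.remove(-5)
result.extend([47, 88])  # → [-2, 2, 7, 47, 88]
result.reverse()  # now [88, 47, 7, 2, -2]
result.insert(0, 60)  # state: [60, 88, 47, 7, 2, -2]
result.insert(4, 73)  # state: [60, 88, 47, 7, 73, 2, -2]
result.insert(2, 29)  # [60, 88, 29, 47, 7, 73, 2, -2]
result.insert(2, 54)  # [60, 88, 54, 29, 47, 7, 73, 2, -2]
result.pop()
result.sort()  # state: [2, 7, 29, 47, 54, 60, 73, 88]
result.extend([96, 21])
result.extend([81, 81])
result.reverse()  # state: [81, 81, 21, 96, 88, 73, 60, 54, 47, 29, 7, 2]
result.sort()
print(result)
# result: [2, 7, 21, 29, 47, 54, 60, 73, 81, 81, 88, 96]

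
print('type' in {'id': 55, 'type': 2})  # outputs True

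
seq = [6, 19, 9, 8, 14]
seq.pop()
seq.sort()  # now [6, 8, 9, 19]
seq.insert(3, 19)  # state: [6, 8, 9, 19, 19]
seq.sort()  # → [6, 8, 9, 19, 19]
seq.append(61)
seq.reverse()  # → [61, 19, 19, 9, 8, 6]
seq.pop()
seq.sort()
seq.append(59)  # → [8, 9, 19, 19, 61, 59]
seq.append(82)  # [8, 9, 19, 19, 61, 59, 82]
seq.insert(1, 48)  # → [8, 48, 9, 19, 19, 61, 59, 82]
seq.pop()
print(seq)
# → [8, 48, 9, 19, 19, 61, 59]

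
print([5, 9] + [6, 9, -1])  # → [5, 9, 6, 9, -1]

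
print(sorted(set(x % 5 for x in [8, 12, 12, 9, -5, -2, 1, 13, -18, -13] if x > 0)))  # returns [1, 2, 3, 4]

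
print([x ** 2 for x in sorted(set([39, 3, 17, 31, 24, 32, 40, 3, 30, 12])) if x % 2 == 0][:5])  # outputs [144, 576, 900, 1024, 1600]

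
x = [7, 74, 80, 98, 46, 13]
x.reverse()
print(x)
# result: [13, 46, 98, 80, 74, 7]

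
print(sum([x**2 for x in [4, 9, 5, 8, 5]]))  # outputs 211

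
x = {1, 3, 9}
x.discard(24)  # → {1, 3, 9}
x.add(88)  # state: {1, 3, 9, 88}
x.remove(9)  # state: {1, 3, 88}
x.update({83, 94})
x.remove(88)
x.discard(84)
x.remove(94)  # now {1, 3, 83}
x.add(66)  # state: {1, 3, 66, 83}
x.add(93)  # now {1, 3, 66, 83, 93}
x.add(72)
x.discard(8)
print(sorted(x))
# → [1, 3, 66, 72, 83, 93]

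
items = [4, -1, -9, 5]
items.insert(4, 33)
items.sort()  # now [-9, -1, 4, 5, 33]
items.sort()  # [-9, -1, 4, 5, 33]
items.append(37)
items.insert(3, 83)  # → [-9, -1, 4, 83, 5, 33, 37]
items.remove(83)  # [-9, -1, 4, 5, 33, 37]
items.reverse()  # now [37, 33, 5, 4, -1, -9]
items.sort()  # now [-9, -1, 4, 5, 33, 37]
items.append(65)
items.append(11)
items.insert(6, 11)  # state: [-9, -1, 4, 5, 33, 37, 11, 65, 11]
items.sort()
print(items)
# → [-9, -1, 4, 5, 11, 11, 33, 37, 65]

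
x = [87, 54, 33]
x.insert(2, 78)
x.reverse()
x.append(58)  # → [33, 78, 54, 87, 58]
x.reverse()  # [58, 87, 54, 78, 33]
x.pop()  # 33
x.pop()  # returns 78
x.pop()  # 54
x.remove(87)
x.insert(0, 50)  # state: [50, 58]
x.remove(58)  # [50]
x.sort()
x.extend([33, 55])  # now [50, 33, 55]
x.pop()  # 55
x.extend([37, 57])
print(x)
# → [50, 33, 37, 57]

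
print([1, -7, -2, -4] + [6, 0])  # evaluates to [1, -7, -2, -4, 6, 0]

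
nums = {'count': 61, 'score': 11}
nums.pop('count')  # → 61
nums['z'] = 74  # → {'score': 11, 'z': 74}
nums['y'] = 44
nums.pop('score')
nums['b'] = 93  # {'z': 74, 'y': 44, 'b': 93}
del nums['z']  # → {'y': 44, 'b': 93}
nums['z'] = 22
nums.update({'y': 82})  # {'y': 82, 'b': 93, 'z': 22}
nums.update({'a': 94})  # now {'y': 82, 'b': 93, 'z': 22, 'a': 94}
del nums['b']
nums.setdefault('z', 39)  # 22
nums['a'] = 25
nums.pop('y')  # 82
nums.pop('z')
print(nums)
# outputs {'a': 25}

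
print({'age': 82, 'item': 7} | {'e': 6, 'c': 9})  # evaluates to {'age': 82, 'item': 7, 'e': 6, 'c': 9}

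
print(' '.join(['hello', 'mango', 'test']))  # hello mango test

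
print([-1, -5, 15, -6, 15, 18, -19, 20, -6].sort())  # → None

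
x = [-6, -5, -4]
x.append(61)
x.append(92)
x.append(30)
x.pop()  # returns 30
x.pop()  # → 92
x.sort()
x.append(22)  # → [-6, -5, -4, 61, 22]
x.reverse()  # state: [22, 61, -4, -5, -6]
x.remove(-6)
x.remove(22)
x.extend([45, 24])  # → [61, -4, -5, 45, 24]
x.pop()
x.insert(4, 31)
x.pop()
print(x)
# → [61, -4, -5, 45]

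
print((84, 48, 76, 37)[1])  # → 48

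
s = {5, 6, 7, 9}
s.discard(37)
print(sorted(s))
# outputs [5, 6, 7, 9]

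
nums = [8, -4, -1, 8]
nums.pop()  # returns 8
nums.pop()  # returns -1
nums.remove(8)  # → [-4]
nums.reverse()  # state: [-4]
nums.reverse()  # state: [-4]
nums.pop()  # -4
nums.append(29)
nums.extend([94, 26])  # [29, 94, 26]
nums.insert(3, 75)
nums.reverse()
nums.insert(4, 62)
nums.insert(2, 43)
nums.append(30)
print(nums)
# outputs [75, 26, 43, 94, 29, 62, 30]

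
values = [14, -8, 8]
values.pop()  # 8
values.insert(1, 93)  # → [14, 93, -8]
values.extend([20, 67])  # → [14, 93, -8, 20, 67]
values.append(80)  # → [14, 93, -8, 20, 67, 80]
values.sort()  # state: [-8, 14, 20, 67, 80, 93]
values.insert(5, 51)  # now [-8, 14, 20, 67, 80, 51, 93]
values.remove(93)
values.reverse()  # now [51, 80, 67, 20, 14, -8]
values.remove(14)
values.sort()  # [-8, 20, 51, 67, 80]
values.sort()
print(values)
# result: [-8, 20, 51, 67, 80]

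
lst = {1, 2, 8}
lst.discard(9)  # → {1, 2, 8}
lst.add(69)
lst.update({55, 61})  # {1, 2, 8, 55, 61, 69}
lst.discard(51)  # {1, 2, 8, 55, 61, 69}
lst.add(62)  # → {1, 2, 8, 55, 61, 62, 69}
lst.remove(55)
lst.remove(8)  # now {1, 2, 61, 62, 69}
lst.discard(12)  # {1, 2, 61, 62, 69}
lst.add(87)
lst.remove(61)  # {1, 2, 62, 69, 87}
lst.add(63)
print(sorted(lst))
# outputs [1, 2, 62, 63, 69, 87]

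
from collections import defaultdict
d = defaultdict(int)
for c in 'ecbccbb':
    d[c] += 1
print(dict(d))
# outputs {'e': 1, 'c': 3, 'b': 3}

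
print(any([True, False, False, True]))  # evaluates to True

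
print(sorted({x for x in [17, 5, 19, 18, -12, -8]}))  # [-12, -8, 5, 17, 18, 19]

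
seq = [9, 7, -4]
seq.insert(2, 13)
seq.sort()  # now [-4, 7, 9, 13]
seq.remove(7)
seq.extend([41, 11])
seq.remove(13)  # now [-4, 9, 41, 11]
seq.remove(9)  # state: [-4, 41, 11]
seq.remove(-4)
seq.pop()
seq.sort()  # [41]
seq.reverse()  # [41]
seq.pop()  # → 41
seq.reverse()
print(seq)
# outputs []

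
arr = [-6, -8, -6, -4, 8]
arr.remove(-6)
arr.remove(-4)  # [-8, -6, 8]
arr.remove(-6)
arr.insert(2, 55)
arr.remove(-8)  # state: [8, 55]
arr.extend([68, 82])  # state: [8, 55, 68, 82]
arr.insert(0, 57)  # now [57, 8, 55, 68, 82]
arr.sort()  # [8, 55, 57, 68, 82]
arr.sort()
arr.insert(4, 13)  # [8, 55, 57, 68, 13, 82]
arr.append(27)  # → [8, 55, 57, 68, 13, 82, 27]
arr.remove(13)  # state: [8, 55, 57, 68, 82, 27]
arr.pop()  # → 27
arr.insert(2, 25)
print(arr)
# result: [8, 55, 25, 57, 68, 82]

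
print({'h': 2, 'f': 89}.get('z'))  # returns None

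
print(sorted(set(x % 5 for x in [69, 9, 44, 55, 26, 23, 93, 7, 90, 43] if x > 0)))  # [0, 1, 2, 3, 4]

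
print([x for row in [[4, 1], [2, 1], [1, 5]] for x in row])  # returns [4, 1, 2, 1, 1, 5]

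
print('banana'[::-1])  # ananab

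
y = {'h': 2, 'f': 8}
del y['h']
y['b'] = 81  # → {'f': 8, 'b': 81}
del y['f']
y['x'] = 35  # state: {'b': 81, 'x': 35}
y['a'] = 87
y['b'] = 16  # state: {'b': 16, 'x': 35, 'a': 87}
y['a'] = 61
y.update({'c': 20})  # {'b': 16, 'x': 35, 'a': 61, 'c': 20}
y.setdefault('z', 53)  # 53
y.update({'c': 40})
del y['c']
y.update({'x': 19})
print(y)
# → {'b': 16, 'x': 19, 'a': 61, 'z': 53}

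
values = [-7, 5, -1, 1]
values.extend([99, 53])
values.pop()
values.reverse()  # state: [99, 1, -1, 5, -7]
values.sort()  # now [-7, -1, 1, 5, 99]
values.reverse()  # [99, 5, 1, -1, -7]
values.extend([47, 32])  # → [99, 5, 1, -1, -7, 47, 32]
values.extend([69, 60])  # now [99, 5, 1, -1, -7, 47, 32, 69, 60]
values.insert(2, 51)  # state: [99, 5, 51, 1, -1, -7, 47, 32, 69, 60]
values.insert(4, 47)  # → [99, 5, 51, 1, 47, -1, -7, 47, 32, 69, 60]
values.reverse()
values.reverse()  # [99, 5, 51, 1, 47, -1, -7, 47, 32, 69, 60]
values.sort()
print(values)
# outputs [-7, -1, 1, 5, 32, 47, 47, 51, 60, 69, 99]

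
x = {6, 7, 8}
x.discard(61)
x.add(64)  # {6, 7, 8, 64}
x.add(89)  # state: {6, 7, 8, 64, 89}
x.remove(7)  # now {6, 8, 64, 89}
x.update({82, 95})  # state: {6, 8, 64, 82, 89, 95}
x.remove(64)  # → {6, 8, 82, 89, 95}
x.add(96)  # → {6, 8, 82, 89, 95, 96}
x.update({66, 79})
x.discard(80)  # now {6, 8, 66, 79, 82, 89, 95, 96}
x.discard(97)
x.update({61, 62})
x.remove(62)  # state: {6, 8, 61, 66, 79, 82, 89, 95, 96}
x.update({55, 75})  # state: {6, 8, 55, 61, 66, 75, 79, 82, 89, 95, 96}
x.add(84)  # {6, 8, 55, 61, 66, 75, 79, 82, 84, 89, 95, 96}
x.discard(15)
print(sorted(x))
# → [6, 8, 55, 61, 66, 75, 79, 82, 84, 89, 95, 96]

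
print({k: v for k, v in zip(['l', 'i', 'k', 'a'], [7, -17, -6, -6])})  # {'l': 7, 'i': -17, 'k': -6, 'a': -6}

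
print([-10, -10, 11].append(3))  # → None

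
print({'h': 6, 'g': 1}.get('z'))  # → None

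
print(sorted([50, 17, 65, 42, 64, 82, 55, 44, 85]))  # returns [17, 42, 44, 50, 55, 64, 65, 82, 85]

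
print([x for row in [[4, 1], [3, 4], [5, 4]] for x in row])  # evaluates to [4, 1, 3, 4, 5, 4]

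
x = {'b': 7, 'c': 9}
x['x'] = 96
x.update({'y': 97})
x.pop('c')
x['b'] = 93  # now {'b': 93, 'x': 96, 'y': 97}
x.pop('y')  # 97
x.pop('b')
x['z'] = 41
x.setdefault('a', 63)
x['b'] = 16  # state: {'x': 96, 'z': 41, 'a': 63, 'b': 16}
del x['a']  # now {'x': 96, 'z': 41, 'b': 16}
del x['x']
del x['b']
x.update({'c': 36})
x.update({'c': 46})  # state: {'z': 41, 'c': 46}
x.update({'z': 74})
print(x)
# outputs {'z': 74, 'c': 46}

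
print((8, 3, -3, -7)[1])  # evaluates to 3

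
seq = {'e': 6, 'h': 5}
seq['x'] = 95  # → {'e': 6, 'h': 5, 'x': 95}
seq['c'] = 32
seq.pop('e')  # 6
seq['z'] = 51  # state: {'h': 5, 'x': 95, 'c': 32, 'z': 51}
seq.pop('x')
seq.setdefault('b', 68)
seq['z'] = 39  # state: {'h': 5, 'c': 32, 'z': 39, 'b': 68}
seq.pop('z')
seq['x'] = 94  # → {'h': 5, 'c': 32, 'b': 68, 'x': 94}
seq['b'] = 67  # {'h': 5, 'c': 32, 'b': 67, 'x': 94}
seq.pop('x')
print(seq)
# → {'h': 5, 'c': 32, 'b': 67}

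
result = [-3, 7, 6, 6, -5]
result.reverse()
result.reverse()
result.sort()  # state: [-5, -3, 6, 6, 7]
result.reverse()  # [7, 6, 6, -3, -5]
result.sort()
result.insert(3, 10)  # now [-5, -3, 6, 10, 6, 7]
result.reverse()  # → [7, 6, 10, 6, -3, -5]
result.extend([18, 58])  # [7, 6, 10, 6, -3, -5, 18, 58]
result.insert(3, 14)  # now [7, 6, 10, 14, 6, -3, -5, 18, 58]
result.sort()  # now [-5, -3, 6, 6, 7, 10, 14, 18, 58]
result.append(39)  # [-5, -3, 6, 6, 7, 10, 14, 18, 58, 39]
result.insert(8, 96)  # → [-5, -3, 6, 6, 7, 10, 14, 18, 96, 58, 39]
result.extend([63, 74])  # [-5, -3, 6, 6, 7, 10, 14, 18, 96, 58, 39, 63, 74]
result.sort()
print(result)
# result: [-5, -3, 6, 6, 7, 10, 14, 18, 39, 58, 63, 74, 96]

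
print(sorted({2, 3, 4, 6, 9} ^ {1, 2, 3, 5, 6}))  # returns [1, 4, 5, 9]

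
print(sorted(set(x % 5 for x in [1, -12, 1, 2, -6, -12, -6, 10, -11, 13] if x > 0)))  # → [0, 1, 2, 3]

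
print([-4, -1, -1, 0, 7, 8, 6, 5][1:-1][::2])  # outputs [-1, 0, 8]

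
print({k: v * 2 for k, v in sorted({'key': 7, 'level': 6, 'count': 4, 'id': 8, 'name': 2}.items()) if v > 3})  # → {'count': 8, 'id': 16, 'key': 14, 'level': 12}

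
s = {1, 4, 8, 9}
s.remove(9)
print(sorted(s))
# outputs [1, 4, 8]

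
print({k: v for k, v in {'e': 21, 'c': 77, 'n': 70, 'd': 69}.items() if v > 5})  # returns {'e': 21, 'c': 77, 'n': 70, 'd': 69}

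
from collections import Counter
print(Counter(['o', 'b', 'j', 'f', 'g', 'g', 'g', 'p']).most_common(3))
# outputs [('g', 3), ('o', 1), ('b', 1)]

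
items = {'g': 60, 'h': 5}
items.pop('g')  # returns 60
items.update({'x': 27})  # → {'h': 5, 'x': 27}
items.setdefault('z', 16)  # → 16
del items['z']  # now {'h': 5, 'x': 27}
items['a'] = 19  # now {'h': 5, 'x': 27, 'a': 19}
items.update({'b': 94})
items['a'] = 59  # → {'h': 5, 'x': 27, 'a': 59, 'b': 94}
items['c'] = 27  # {'h': 5, 'x': 27, 'a': 59, 'b': 94, 'c': 27}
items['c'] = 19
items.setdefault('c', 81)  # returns 19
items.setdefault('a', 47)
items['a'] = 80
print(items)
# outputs {'h': 5, 'x': 27, 'a': 80, 'b': 94, 'c': 19}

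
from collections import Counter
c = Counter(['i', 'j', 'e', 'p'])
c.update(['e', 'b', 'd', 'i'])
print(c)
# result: Counter({'i': 2, 'e': 2, 'j': 1, 'p': 1, 'b': 1, 'd': 1})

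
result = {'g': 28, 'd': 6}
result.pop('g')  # 28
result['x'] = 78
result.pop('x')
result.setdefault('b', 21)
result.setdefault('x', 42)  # 42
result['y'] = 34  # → {'d': 6, 'b': 21, 'x': 42, 'y': 34}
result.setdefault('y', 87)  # 34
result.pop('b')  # 21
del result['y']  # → {'d': 6, 'x': 42}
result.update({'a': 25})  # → {'d': 6, 'x': 42, 'a': 25}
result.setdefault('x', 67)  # 42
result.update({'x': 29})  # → {'d': 6, 'x': 29, 'a': 25}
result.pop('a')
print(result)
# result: {'d': 6, 'x': 29}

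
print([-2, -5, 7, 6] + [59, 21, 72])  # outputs [-2, -5, 7, 6, 59, 21, 72]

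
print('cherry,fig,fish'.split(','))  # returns ['cherry', 'fig', 'fish']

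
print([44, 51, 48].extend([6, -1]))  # None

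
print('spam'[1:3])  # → pa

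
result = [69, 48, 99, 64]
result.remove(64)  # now [69, 48, 99]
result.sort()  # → [48, 69, 99]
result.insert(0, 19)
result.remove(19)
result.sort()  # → [48, 69, 99]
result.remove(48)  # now [69, 99]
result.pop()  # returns 99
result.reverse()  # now [69]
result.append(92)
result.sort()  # [69, 92]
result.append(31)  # [69, 92, 31]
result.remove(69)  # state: [92, 31]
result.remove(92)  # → [31]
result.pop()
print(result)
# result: []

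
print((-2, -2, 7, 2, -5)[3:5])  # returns (2, -5)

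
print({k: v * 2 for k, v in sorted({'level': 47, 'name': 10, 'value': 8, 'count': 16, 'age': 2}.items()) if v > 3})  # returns {'count': 32, 'level': 94, 'name': 20, 'value': 16}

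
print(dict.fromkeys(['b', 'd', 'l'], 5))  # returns {'b': 5, 'd': 5, 'l': 5}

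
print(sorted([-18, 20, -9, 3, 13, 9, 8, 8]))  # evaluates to [-18, -9, 3, 8, 8, 9, 13, 20]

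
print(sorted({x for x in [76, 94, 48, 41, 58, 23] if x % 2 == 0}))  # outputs [48, 58, 76, 94]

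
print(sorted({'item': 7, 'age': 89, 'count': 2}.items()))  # [('age', 89), ('count', 2), ('item', 7)]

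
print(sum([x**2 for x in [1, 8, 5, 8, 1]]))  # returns 155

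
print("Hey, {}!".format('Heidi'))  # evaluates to Hey, Heidi!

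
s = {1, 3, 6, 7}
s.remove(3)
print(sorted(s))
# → [1, 6, 7]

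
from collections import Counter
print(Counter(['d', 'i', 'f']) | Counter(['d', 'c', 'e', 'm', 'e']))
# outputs Counter({'e': 2, 'd': 1, 'i': 1, 'f': 1, 'c': 1, 'm': 1})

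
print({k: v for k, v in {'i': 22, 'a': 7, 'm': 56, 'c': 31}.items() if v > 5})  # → {'i': 22, 'a': 7, 'm': 56, 'c': 31}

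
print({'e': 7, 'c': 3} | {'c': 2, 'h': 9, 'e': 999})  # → {'e': 999, 'c': 2, 'h': 9}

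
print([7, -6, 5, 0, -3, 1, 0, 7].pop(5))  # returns 1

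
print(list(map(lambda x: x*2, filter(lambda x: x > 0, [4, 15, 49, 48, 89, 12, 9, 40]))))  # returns [8, 30, 98, 96, 178, 24, 18, 80]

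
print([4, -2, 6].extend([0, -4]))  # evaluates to None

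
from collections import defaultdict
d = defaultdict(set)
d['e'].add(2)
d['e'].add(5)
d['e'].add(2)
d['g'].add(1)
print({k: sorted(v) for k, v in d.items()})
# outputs {'e': [2, 5], 'g': [1]}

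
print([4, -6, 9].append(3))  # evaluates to None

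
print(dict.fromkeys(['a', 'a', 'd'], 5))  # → {'a': 5, 'd': 5}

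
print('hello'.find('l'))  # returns 2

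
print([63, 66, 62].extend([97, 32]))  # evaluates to None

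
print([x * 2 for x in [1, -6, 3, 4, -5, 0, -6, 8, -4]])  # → [2, -12, 6, 8, -10, 0, -12, 16, -8]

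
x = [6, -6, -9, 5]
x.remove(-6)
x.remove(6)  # [-9, 5]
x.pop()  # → 5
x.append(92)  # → [-9, 92]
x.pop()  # 92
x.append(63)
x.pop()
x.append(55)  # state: [-9, 55]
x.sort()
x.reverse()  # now [55, -9]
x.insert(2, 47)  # [55, -9, 47]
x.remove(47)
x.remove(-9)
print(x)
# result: [55]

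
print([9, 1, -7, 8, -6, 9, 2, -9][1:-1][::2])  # [1, 8, 9]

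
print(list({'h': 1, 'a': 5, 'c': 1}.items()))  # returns [('h', 1), ('a', 5), ('c', 1)]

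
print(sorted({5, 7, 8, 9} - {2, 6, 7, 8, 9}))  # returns [5]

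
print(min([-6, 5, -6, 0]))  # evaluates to -6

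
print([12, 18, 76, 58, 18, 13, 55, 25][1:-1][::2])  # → [18, 58, 13]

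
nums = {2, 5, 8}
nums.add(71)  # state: {2, 5, 8, 71}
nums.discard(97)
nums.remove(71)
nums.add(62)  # {2, 5, 8, 62}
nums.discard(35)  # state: {2, 5, 8, 62}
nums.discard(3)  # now {2, 5, 8, 62}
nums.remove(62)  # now {2, 5, 8}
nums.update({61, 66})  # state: {2, 5, 8, 61, 66}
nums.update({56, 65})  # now {2, 5, 8, 56, 61, 65, 66}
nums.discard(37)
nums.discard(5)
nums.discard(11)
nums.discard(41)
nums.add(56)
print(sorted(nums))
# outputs [2, 8, 56, 61, 65, 66]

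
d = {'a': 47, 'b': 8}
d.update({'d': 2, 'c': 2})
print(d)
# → {'a': 47, 'b': 8, 'd': 2, 'c': 2}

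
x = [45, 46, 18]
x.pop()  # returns 18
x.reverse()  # [46, 45]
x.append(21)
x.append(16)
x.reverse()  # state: [16, 21, 45, 46]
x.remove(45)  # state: [16, 21, 46]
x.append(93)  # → [16, 21, 46, 93]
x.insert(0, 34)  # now [34, 16, 21, 46, 93]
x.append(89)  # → [34, 16, 21, 46, 93, 89]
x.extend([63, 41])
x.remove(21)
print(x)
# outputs [34, 16, 46, 93, 89, 63, 41]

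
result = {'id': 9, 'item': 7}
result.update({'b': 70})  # {'id': 9, 'item': 7, 'b': 70}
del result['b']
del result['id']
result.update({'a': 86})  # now {'item': 7, 'a': 86}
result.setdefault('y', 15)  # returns 15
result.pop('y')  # 15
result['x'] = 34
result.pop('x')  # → 34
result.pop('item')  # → 7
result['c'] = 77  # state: {'a': 86, 'c': 77}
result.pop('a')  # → 86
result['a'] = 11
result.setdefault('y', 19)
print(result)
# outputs {'c': 77, 'a': 11, 'y': 19}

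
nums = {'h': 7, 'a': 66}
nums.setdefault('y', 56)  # 56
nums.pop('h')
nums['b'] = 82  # {'a': 66, 'y': 56, 'b': 82}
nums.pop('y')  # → 56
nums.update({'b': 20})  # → {'a': 66, 'b': 20}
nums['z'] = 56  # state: {'a': 66, 'b': 20, 'z': 56}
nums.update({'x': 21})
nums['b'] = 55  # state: {'a': 66, 'b': 55, 'z': 56, 'x': 21}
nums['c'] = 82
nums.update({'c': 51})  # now {'a': 66, 'b': 55, 'z': 56, 'x': 21, 'c': 51}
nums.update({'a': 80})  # {'a': 80, 'b': 55, 'z': 56, 'x': 21, 'c': 51}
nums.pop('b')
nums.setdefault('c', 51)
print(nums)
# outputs {'a': 80, 'z': 56, 'x': 21, 'c': 51}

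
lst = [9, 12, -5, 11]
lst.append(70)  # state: [9, 12, -5, 11, 70]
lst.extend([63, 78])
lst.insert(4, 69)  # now [9, 12, -5, 11, 69, 70, 63, 78]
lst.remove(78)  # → [9, 12, -5, 11, 69, 70, 63]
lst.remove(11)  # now [9, 12, -5, 69, 70, 63]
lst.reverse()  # [63, 70, 69, -5, 12, 9]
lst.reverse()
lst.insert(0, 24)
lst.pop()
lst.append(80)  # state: [24, 9, 12, -5, 69, 70, 80]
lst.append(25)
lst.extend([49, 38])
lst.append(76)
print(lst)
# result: [24, 9, 12, -5, 69, 70, 80, 25, 49, 38, 76]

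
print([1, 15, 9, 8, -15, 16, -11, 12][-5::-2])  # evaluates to [8, 15]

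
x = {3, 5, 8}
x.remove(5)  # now {3, 8}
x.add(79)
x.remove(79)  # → {3, 8}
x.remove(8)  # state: {3}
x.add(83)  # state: {3, 83}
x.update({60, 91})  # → {3, 60, 83, 91}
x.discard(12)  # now {3, 60, 83, 91}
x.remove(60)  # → {3, 83, 91}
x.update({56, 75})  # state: {3, 56, 75, 83, 91}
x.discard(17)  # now {3, 56, 75, 83, 91}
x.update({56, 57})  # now {3, 56, 57, 75, 83, 91}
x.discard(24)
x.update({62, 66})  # {3, 56, 57, 62, 66, 75, 83, 91}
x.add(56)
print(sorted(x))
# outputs [3, 56, 57, 62, 66, 75, 83, 91]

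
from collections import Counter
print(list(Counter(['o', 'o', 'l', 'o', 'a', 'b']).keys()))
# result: ['o', 'l', 'a', 'b']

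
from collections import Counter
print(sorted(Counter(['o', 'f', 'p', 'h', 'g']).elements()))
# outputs ['f', 'g', 'h', 'o', 'p']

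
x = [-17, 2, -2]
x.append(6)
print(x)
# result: [-17, 2, -2, 6]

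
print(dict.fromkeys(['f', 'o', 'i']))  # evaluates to {'f': None, 'o': None, 'i': None}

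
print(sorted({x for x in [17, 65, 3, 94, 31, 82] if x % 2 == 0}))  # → [82, 94]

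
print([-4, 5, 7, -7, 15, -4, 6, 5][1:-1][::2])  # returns [5, -7, -4]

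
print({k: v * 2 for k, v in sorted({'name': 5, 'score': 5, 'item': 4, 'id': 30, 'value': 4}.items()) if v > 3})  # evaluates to {'id': 60, 'item': 8, 'name': 10, 'score': 10, 'value': 8}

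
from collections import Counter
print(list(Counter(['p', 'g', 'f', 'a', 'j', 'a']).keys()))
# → ['p', 'g', 'f', 'a', 'j']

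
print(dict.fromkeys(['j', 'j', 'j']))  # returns {'j': None}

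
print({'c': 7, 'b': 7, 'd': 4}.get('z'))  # None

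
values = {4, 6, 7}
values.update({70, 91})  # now {4, 6, 7, 70, 91}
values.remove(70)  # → {4, 6, 7, 91}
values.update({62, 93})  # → {4, 6, 7, 62, 91, 93}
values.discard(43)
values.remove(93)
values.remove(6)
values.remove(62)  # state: {4, 7, 91}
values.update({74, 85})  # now {4, 7, 74, 85, 91}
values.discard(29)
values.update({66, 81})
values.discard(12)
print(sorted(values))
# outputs [4, 7, 66, 74, 81, 85, 91]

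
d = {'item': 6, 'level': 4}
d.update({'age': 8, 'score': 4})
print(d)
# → {'item': 6, 'level': 4, 'age': 8, 'score': 4}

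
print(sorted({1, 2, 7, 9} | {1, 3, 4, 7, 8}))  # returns [1, 2, 3, 4, 7, 8, 9]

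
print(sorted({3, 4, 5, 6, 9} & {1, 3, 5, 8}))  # [3, 5]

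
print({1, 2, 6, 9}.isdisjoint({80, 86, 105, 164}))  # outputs True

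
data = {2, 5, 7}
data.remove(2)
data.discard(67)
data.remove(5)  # {7}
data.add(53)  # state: {7, 53}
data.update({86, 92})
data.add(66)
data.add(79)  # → {7, 53, 66, 79, 86, 92}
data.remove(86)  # {7, 53, 66, 79, 92}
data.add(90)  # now {7, 53, 66, 79, 90, 92}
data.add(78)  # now {7, 53, 66, 78, 79, 90, 92}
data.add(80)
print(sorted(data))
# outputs [7, 53, 66, 78, 79, 80, 90, 92]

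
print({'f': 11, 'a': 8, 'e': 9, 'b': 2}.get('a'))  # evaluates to 8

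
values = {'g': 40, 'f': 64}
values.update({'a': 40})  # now {'g': 40, 'f': 64, 'a': 40}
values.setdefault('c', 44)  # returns 44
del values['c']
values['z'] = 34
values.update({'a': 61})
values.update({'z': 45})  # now {'g': 40, 'f': 64, 'a': 61, 'z': 45}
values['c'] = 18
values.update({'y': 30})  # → {'g': 40, 'f': 64, 'a': 61, 'z': 45, 'c': 18, 'y': 30}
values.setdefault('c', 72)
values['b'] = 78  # {'g': 40, 'f': 64, 'a': 61, 'z': 45, 'c': 18, 'y': 30, 'b': 78}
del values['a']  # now {'g': 40, 'f': 64, 'z': 45, 'c': 18, 'y': 30, 'b': 78}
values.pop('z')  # 45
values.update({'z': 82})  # {'g': 40, 'f': 64, 'c': 18, 'y': 30, 'b': 78, 'z': 82}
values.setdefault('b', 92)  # 78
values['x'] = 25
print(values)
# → {'g': 40, 'f': 64, 'c': 18, 'y': 30, 'b': 78, 'z': 82, 'x': 25}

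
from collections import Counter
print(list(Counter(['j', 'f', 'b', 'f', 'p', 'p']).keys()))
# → ['j', 'f', 'b', 'p']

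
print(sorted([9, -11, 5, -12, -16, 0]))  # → [-16, -12, -11, 0, 5, 9]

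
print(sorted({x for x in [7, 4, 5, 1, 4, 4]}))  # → [1, 4, 5, 7]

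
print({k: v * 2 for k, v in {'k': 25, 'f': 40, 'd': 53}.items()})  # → {'k': 50, 'f': 80, 'd': 106}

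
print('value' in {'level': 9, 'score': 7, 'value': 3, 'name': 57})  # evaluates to True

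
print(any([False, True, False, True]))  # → True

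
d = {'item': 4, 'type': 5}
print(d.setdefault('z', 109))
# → 109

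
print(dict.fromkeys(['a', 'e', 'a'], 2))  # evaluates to {'a': 2, 'e': 2}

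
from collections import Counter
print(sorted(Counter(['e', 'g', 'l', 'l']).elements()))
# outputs ['e', 'g', 'l', 'l']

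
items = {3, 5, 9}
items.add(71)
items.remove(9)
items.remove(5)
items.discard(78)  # {3, 71}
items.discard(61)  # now {3, 71}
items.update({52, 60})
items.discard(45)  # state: {3, 52, 60, 71}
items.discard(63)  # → {3, 52, 60, 71}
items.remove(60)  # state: {3, 52, 71}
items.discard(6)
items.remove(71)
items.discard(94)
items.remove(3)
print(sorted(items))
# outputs [52]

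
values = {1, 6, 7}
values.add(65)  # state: {1, 6, 7, 65}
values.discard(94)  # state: {1, 6, 7, 65}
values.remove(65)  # {1, 6, 7}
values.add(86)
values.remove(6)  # {1, 7, 86}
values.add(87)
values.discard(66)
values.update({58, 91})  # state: {1, 7, 58, 86, 87, 91}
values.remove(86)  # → {1, 7, 58, 87, 91}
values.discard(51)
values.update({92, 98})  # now {1, 7, 58, 87, 91, 92, 98}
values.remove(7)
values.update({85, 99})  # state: {1, 58, 85, 87, 91, 92, 98, 99}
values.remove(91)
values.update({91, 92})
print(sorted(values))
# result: [1, 58, 85, 87, 91, 92, 98, 99]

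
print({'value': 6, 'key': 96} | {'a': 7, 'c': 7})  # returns {'value': 6, 'key': 96, 'a': 7, 'c': 7}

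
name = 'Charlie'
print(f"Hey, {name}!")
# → Hey, Charlie!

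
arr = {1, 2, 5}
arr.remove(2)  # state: {1, 5}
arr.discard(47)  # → {1, 5}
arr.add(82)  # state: {1, 5, 82}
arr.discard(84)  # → {1, 5, 82}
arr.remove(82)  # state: {1, 5}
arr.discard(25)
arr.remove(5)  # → {1}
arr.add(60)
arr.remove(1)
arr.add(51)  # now {51, 60}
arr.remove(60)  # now {51}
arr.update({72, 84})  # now {51, 72, 84}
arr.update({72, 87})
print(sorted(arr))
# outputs [51, 72, 84, 87]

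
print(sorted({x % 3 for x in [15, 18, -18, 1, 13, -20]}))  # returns [0, 1]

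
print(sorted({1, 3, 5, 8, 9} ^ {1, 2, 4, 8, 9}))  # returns [2, 3, 4, 5]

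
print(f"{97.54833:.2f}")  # 97.55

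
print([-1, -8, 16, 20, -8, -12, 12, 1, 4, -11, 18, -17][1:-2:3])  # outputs [-8, -8, 1]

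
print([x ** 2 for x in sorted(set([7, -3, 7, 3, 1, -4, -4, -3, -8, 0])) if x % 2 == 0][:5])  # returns [64, 16, 0]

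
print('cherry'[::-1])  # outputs yrrehc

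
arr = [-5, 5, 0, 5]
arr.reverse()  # [5, 0, 5, -5]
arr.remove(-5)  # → [5, 0, 5]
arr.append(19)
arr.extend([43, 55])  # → [5, 0, 5, 19, 43, 55]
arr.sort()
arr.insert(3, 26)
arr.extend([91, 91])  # [0, 5, 5, 26, 19, 43, 55, 91, 91]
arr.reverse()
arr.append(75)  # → [91, 91, 55, 43, 19, 26, 5, 5, 0, 75]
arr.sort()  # [0, 5, 5, 19, 26, 43, 55, 75, 91, 91]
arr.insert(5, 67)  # [0, 5, 5, 19, 26, 67, 43, 55, 75, 91, 91]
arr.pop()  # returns 91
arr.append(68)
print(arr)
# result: [0, 5, 5, 19, 26, 67, 43, 55, 75, 91, 68]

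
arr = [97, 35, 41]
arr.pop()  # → 41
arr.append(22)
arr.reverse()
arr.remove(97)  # [22, 35]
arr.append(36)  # [22, 35, 36]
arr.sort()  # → [22, 35, 36]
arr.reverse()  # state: [36, 35, 22]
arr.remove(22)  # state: [36, 35]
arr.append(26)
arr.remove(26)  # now [36, 35]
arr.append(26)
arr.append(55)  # [36, 35, 26, 55]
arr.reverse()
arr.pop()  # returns 36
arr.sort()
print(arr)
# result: [26, 35, 55]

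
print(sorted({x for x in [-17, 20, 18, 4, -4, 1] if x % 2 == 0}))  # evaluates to [-4, 4, 18, 20]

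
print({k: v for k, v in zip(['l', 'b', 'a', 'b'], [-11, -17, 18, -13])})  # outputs {'l': -11, 'b': -13, 'a': 18}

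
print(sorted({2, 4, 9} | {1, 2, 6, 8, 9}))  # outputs [1, 2, 4, 6, 8, 9]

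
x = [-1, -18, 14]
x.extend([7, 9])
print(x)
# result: [-1, -18, 14, 7, 9]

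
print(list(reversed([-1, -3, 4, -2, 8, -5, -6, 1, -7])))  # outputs [-7, 1, -6, -5, 8, -2, 4, -3, -1]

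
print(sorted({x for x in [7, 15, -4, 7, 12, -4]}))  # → [-4, 7, 12, 15]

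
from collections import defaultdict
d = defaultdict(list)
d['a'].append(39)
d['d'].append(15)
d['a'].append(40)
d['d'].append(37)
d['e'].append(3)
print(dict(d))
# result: {'a': [39, 40], 'd': [15, 37], 'e': [3]}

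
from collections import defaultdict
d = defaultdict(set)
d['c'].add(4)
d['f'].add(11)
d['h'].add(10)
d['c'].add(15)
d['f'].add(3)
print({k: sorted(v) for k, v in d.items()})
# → {'c': [4, 15], 'f': [3, 11], 'h': [10]}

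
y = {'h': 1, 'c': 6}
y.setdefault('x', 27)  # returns 27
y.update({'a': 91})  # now {'h': 1, 'c': 6, 'x': 27, 'a': 91}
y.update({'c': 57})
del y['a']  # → {'h': 1, 'c': 57, 'x': 27}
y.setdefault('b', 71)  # 71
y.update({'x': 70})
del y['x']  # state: {'h': 1, 'c': 57, 'b': 71}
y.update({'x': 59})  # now {'h': 1, 'c': 57, 'b': 71, 'x': 59}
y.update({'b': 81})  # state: {'h': 1, 'c': 57, 'b': 81, 'x': 59}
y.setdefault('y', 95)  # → 95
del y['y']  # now {'h': 1, 'c': 57, 'b': 81, 'x': 59}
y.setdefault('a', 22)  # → 22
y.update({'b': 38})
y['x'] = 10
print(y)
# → {'h': 1, 'c': 57, 'b': 38, 'x': 10, 'a': 22}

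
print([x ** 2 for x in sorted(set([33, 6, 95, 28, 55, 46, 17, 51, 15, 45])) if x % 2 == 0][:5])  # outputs [36, 784, 2116]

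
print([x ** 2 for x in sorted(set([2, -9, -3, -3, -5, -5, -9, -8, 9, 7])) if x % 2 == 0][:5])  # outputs [64, 4]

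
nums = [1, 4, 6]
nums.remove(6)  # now [1, 4]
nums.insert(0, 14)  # [14, 1, 4]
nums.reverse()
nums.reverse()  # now [14, 1, 4]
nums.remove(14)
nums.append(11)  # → [1, 4, 11]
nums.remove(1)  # [4, 11]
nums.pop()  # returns 11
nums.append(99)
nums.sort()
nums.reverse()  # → [99, 4]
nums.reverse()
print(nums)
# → [4, 99]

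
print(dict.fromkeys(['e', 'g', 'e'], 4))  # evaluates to {'e': 4, 'g': 4}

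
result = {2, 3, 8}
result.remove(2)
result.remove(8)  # {3}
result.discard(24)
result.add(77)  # {3, 77}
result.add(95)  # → {3, 77, 95}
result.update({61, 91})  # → {3, 61, 77, 91, 95}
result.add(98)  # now {3, 61, 77, 91, 95, 98}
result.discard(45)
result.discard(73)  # {3, 61, 77, 91, 95, 98}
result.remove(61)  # {3, 77, 91, 95, 98}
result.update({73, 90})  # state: {3, 73, 77, 90, 91, 95, 98}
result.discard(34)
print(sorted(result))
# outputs [3, 73, 77, 90, 91, 95, 98]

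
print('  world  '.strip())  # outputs world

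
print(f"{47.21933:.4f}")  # 47.2193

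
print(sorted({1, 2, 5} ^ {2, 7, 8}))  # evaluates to [1, 5, 7, 8]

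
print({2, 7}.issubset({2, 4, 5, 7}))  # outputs True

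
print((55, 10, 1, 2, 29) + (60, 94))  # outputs (55, 10, 1, 2, 29, 60, 94)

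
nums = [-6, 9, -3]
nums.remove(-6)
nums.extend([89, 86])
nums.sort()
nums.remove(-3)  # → [9, 86, 89]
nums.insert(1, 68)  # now [9, 68, 86, 89]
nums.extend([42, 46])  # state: [9, 68, 86, 89, 42, 46]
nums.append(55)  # [9, 68, 86, 89, 42, 46, 55]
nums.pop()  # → 55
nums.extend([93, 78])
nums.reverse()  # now [78, 93, 46, 42, 89, 86, 68, 9]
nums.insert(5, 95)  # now [78, 93, 46, 42, 89, 95, 86, 68, 9]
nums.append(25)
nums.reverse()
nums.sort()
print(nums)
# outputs [9, 25, 42, 46, 68, 78, 86, 89, 93, 95]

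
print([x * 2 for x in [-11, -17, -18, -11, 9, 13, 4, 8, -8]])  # [-22, -34, -36, -22, 18, 26, 8, 16, -16]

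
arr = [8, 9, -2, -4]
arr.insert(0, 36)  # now [36, 8, 9, -2, -4]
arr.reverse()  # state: [-4, -2, 9, 8, 36]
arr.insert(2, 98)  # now [-4, -2, 98, 9, 8, 36]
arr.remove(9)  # [-4, -2, 98, 8, 36]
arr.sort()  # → [-4, -2, 8, 36, 98]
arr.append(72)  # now [-4, -2, 8, 36, 98, 72]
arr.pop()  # 72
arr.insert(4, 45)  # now [-4, -2, 8, 36, 45, 98]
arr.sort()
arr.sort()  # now [-4, -2, 8, 36, 45, 98]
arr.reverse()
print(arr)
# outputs [98, 45, 36, 8, -2, -4]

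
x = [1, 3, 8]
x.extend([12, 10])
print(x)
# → [1, 3, 8, 12, 10]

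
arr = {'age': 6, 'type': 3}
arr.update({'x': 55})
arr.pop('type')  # 3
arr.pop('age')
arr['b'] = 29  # {'x': 55, 'b': 29}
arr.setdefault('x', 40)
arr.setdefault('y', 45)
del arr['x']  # {'b': 29, 'y': 45}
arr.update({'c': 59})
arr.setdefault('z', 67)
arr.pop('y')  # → 45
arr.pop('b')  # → 29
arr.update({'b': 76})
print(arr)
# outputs {'c': 59, 'z': 67, 'b': 76}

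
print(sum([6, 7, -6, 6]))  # 13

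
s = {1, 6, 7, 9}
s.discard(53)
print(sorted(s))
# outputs [1, 6, 7, 9]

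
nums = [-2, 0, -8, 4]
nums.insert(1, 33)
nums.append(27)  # [-2, 33, 0, -8, 4, 27]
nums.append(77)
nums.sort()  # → [-8, -2, 0, 4, 27, 33, 77]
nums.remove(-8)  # [-2, 0, 4, 27, 33, 77]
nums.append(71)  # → [-2, 0, 4, 27, 33, 77, 71]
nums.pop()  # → 71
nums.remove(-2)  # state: [0, 4, 27, 33, 77]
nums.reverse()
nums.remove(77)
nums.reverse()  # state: [0, 4, 27, 33]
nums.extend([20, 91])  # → [0, 4, 27, 33, 20, 91]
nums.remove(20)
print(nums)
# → [0, 4, 27, 33, 91]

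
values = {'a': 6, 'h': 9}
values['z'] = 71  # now {'a': 6, 'h': 9, 'z': 71}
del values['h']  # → {'a': 6, 'z': 71}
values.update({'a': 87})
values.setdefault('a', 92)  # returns 87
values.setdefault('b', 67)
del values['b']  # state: {'a': 87, 'z': 71}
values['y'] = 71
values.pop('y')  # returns 71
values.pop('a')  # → 87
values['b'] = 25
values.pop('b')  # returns 25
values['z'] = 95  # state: {'z': 95}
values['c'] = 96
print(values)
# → {'z': 95, 'c': 96}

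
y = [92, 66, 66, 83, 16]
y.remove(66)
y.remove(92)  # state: [66, 83, 16]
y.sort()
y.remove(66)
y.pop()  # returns 83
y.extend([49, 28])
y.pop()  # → 28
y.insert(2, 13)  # [16, 49, 13]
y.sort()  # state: [13, 16, 49]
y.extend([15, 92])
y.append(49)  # [13, 16, 49, 15, 92, 49]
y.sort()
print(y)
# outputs [13, 15, 16, 49, 49, 92]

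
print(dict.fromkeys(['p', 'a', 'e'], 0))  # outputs {'p': 0, 'a': 0, 'e': 0}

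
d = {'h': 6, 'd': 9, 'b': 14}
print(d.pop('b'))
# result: 14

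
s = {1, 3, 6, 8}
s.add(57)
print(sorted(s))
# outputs [1, 3, 6, 8, 57]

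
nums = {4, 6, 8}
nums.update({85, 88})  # {4, 6, 8, 85, 88}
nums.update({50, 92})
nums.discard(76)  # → {4, 6, 8, 50, 85, 88, 92}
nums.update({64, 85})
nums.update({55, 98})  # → {4, 6, 8, 50, 55, 64, 85, 88, 92, 98}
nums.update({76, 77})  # {4, 6, 8, 50, 55, 64, 76, 77, 85, 88, 92, 98}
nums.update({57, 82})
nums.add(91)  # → {4, 6, 8, 50, 55, 57, 64, 76, 77, 82, 85, 88, 91, 92, 98}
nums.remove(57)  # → {4, 6, 8, 50, 55, 64, 76, 77, 82, 85, 88, 91, 92, 98}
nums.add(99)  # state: {4, 6, 8, 50, 55, 64, 76, 77, 82, 85, 88, 91, 92, 98, 99}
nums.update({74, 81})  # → {4, 6, 8, 50, 55, 64, 74, 76, 77, 81, 82, 85, 88, 91, 92, 98, 99}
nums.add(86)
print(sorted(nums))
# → [4, 6, 8, 50, 55, 64, 74, 76, 77, 81, 82, 85, 86, 88, 91, 92, 98, 99]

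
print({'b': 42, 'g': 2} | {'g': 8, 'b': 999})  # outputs {'b': 999, 'g': 8}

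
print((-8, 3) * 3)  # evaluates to (-8, 3, -8, 3, -8, 3)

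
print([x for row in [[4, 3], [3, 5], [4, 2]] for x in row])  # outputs [4, 3, 3, 5, 4, 2]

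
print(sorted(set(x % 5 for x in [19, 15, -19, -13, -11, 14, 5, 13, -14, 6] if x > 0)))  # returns [0, 1, 3, 4]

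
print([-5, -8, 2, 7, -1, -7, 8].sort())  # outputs None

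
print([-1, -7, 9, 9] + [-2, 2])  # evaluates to [-1, -7, 9, 9, -2, 2]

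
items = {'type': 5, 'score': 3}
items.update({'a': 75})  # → {'type': 5, 'score': 3, 'a': 75}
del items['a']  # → {'type': 5, 'score': 3}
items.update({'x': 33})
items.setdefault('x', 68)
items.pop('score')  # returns 3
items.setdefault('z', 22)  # 22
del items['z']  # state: {'type': 5, 'x': 33}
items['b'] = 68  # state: {'type': 5, 'x': 33, 'b': 68}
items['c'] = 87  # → {'type': 5, 'x': 33, 'b': 68, 'c': 87}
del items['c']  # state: {'type': 5, 'x': 33, 'b': 68}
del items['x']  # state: {'type': 5, 'b': 68}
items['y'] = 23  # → {'type': 5, 'b': 68, 'y': 23}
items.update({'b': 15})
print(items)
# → {'type': 5, 'b': 15, 'y': 23}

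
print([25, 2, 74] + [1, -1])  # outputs [25, 2, 74, 1, -1]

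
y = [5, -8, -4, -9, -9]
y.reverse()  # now [-9, -9, -4, -8, 5]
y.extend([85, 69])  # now [-9, -9, -4, -8, 5, 85, 69]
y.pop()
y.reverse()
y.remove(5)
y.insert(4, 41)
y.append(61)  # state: [85, -8, -4, -9, 41, -9, 61]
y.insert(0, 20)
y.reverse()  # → [61, -9, 41, -9, -4, -8, 85, 20]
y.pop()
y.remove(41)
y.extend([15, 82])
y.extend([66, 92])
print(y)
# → [61, -9, -9, -4, -8, 85, 15, 82, 66, 92]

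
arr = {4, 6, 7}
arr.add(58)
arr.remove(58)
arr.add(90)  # {4, 6, 7, 90}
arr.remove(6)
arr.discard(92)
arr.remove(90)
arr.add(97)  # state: {4, 7, 97}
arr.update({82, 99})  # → {4, 7, 82, 97, 99}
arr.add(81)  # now {4, 7, 81, 82, 97, 99}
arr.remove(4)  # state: {7, 81, 82, 97, 99}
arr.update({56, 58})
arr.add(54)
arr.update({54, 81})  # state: {7, 54, 56, 58, 81, 82, 97, 99}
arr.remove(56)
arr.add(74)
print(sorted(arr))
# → [7, 54, 58, 74, 81, 82, 97, 99]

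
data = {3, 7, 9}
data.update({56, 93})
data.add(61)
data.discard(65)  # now {3, 7, 9, 56, 61, 93}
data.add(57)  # {3, 7, 9, 56, 57, 61, 93}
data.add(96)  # {3, 7, 9, 56, 57, 61, 93, 96}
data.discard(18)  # {3, 7, 9, 56, 57, 61, 93, 96}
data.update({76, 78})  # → {3, 7, 9, 56, 57, 61, 76, 78, 93, 96}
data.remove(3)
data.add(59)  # {7, 9, 56, 57, 59, 61, 76, 78, 93, 96}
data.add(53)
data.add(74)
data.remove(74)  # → {7, 9, 53, 56, 57, 59, 61, 76, 78, 93, 96}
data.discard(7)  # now {9, 53, 56, 57, 59, 61, 76, 78, 93, 96}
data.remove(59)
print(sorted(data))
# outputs [9, 53, 56, 57, 61, 76, 78, 93, 96]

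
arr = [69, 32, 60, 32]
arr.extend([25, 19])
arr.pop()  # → 19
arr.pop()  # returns 25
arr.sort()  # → [32, 32, 60, 69]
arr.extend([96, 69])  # [32, 32, 60, 69, 96, 69]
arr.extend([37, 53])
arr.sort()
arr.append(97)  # [32, 32, 37, 53, 60, 69, 69, 96, 97]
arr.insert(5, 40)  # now [32, 32, 37, 53, 60, 40, 69, 69, 96, 97]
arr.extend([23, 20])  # [32, 32, 37, 53, 60, 40, 69, 69, 96, 97, 23, 20]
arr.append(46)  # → [32, 32, 37, 53, 60, 40, 69, 69, 96, 97, 23, 20, 46]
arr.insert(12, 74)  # [32, 32, 37, 53, 60, 40, 69, 69, 96, 97, 23, 20, 74, 46]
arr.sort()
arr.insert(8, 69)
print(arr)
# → [20, 23, 32, 32, 37, 40, 46, 53, 69, 60, 69, 69, 74, 96, 97]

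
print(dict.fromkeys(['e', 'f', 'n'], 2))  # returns {'e': 2, 'f': 2, 'n': 2}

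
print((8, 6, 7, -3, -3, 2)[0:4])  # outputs (8, 6, 7, -3)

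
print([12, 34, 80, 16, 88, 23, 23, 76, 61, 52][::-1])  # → [52, 61, 76, 23, 23, 88, 16, 80, 34, 12]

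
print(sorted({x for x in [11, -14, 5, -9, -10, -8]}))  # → [-14, -10, -9, -8, 5, 11]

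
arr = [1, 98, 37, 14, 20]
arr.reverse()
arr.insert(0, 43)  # [43, 20, 14, 37, 98, 1]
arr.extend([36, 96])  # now [43, 20, 14, 37, 98, 1, 36, 96]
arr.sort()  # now [1, 14, 20, 36, 37, 43, 96, 98]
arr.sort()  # [1, 14, 20, 36, 37, 43, 96, 98]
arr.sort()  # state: [1, 14, 20, 36, 37, 43, 96, 98]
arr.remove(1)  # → [14, 20, 36, 37, 43, 96, 98]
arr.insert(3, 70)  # [14, 20, 36, 70, 37, 43, 96, 98]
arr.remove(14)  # [20, 36, 70, 37, 43, 96, 98]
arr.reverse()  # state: [98, 96, 43, 37, 70, 36, 20]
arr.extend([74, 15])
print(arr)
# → [98, 96, 43, 37, 70, 36, 20, 74, 15]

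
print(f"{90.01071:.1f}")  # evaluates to 90.0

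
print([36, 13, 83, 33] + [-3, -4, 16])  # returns [36, 13, 83, 33, -3, -4, 16]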